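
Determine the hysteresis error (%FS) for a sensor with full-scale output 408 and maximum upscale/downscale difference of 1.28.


Hysteresis = (max difference / full scale) * 100%.
H = (1.28 / 408) * 100
H = 0.314 %FS

0.314 %FS


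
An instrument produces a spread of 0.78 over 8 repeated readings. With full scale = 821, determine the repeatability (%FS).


Repeatability = (spread / full scale) * 100%.
R = (0.78 / 821) * 100
R = 0.095 %FS

0.095 %FS


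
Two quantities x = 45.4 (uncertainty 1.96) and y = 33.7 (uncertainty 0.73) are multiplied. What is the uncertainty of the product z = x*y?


For a product z = x*y, the relative uncertainty is:
uz/z = sqrt((ux/x)^2 + (uy/y)^2)
Relative uncertainties: ux/x = 1.96/45.4 = 0.043172
uy/y = 0.73/33.7 = 0.021662
z = 45.4 * 33.7 = 1530.0
uz = 1530.0 * sqrt(0.043172^2 + 0.021662^2) = 73.9

73.9


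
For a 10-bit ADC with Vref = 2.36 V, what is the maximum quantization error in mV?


The maximum quantization error is +/- LSB/2.
LSB = Vref / 2^n = 2.36 / 1024 = 0.00230469 V
Max error = LSB / 2 = 0.00230469 / 2 = 0.00115234 V
Max error = 1.1523 mV

1.1523 mV


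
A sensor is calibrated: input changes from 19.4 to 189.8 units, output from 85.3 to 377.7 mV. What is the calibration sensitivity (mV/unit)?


Sensitivity = (y2 - y1) / (x2 - x1).
S = (377.7 - 85.3) / (189.8 - 19.4)
S = 292.4 / 170.4
S = 1.716 mV/unit

1.716 mV/unit


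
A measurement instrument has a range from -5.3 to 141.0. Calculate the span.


Span = upper range - lower range.
Span = 141.0 - (-5.3)
Span = 146.3

146.3


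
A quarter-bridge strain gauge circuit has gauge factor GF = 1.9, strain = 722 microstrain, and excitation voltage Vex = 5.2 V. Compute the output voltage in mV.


Quarter bridge output: Vout = (GF * epsilon * Vex) / 4.
Vout = (1.9 * 722e-6 * 5.2) / 4
Vout = 0.00713336 / 4 V
Vout = 0.00178334 V = 1.7833 mV

1.7833 mV


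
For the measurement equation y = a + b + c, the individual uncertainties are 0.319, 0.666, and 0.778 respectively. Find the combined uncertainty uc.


For a sum of independent quantities, uc = sqrt(u1^2 + u2^2 + u3^2).
uc = sqrt(0.319^2 + 0.666^2 + 0.778^2)
uc = sqrt(0.101761 + 0.443556 + 0.605284)
uc = 1.0727

1.0727


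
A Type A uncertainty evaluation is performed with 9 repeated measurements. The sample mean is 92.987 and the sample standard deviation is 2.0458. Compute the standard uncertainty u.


The standard uncertainty for Type A evaluation is u = s / sqrt(n).
u = 2.0458 / sqrt(9)
u = 2.0458 / 3.0
u = 0.6819

0.6819


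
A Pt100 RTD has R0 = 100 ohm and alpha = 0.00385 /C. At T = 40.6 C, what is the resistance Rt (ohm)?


The RTD equation: Rt = R0 * (1 + alpha * T).
Rt = 100 * (1 + 0.00385 * 40.6)
Rt = 100 * (1 + 0.15631)
Rt = 100 * 1.15631
Rt = 115.631 ohm

115.631 ohm


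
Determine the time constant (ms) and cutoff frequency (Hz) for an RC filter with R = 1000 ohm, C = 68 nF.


Time constant: tau = R * C.
tau = 1000 * 6.80e-08 = 6.8e-05 s
tau = 0.068 ms
Cutoff frequency: fc = 1 / (2*pi*R*C).
fc = 1 / (2*pi*6.8e-05) = 2340.51 Hz

tau = 0.068 ms, fc = 2340.51 Hz


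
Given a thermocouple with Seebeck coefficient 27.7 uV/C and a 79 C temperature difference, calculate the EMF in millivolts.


The thermocouple output V = sensitivity * dT.
V = 27.7 uV/C * 79 C
V = 2188.3 uV
V = 2.188 mV

2.188 mV


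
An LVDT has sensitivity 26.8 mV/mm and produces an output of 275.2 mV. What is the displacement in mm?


Displacement = Vout / sensitivity.
d = 275.2 / 26.8
d = 10.269 mm

10.269 mm


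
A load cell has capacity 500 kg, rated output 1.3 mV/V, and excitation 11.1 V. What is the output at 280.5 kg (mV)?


Vout = rated_output * Vex * (load / capacity).
Vout = 1.3 * 11.1 * (280.5 / 500)
Vout = 1.3 * 11.1 * 0.561
Vout = 8.095 mV

8.095 mV


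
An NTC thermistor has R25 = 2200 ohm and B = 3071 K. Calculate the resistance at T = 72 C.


NTC thermistor equation: Rt = R25 * exp(B * (1/T - 1/T25)).
T in Kelvin: 345.15 K, T25 = 298.15 K
1/T - 1/T25 = 1/345.15 - 1/298.15 = -0.00045673
B * (1/T - 1/T25) = 3071 * -0.00045673 = -1.4026
Rt = 2200 * exp(-1.4026) = 541.1 ohm

541.1 ohm


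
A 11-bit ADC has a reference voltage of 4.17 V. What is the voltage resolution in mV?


The resolution (LSB) of an ADC is Vref / 2^n.
LSB = 4.17 / 2^11
LSB = 4.17 / 2048
LSB = 0.00203613 V = 2.03613281 mV

2.03613281 mV


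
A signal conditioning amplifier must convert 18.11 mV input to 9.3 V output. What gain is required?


Gain = Vout / Vin (converting to same units).
G = 9.3 V / 18.11 mV
G = 9300.0 mV / 18.11 mV
G = 513.53

513.53


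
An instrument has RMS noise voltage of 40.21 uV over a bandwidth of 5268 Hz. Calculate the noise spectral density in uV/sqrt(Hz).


Noise spectral density = Vrms / sqrt(BW).
NSD = 40.21 / sqrt(5268)
NSD = 40.21 / 72.581
NSD = 0.554 uV/sqrt(Hz)

0.554 uV/sqrt(Hz)


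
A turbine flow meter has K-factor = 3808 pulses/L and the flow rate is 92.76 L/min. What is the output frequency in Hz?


Frequency = K * Q / 60 (converting L/min to L/s).
f = 3808 * 92.76 / 60
f = 353230.08 / 60
f = 5887.17 Hz

5887.17 Hz


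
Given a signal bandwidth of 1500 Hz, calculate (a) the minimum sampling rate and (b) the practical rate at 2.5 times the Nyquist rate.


By Nyquist theorem, fs_min = 2 * fmax.
fs_min = 2 * 1500 = 3000 Hz
Practical rate = 2.5 * fs_min = 2.5 * 3000 = 7500 Hz

fs_min = 3000 Hz, fs_practical = 7500 Hz


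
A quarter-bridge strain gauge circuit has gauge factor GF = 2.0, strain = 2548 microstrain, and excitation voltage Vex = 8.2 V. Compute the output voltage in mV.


Quarter bridge output: Vout = (GF * epsilon * Vex) / 4.
Vout = (2.0 * 2548e-6 * 8.2) / 4
Vout = 0.0417872 / 4 V
Vout = 0.0104468 V = 10.4468 mV

10.4468 mV


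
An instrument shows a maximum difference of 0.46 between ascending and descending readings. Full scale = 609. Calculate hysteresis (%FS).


Hysteresis = (max difference / full scale) * 100%.
H = (0.46 / 609) * 100
H = 0.076 %FS

0.076 %FS


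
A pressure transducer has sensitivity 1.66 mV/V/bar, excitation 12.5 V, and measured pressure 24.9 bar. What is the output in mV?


Output = sensitivity * Vex * P.
Vout = 1.66 * 12.5 * 24.9
Vout = 20.75 * 24.9
Vout = 516.67 mV

516.67 mV


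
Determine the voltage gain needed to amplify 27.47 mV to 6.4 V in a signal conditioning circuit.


Gain = Vout / Vin (converting to same units).
G = 6.4 V / 27.47 mV
G = 6400.0 mV / 27.47 mV
G = 232.98

232.98


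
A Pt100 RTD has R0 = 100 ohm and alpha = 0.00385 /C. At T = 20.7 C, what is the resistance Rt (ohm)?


The RTD equation: Rt = R0 * (1 + alpha * T).
Rt = 100 * (1 + 0.00385 * 20.7)
Rt = 100 * (1 + 0.079695)
Rt = 100 * 1.079695
Rt = 107.97 ohm

107.97 ohm


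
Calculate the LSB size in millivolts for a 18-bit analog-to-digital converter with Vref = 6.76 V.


The resolution (LSB) of an ADC is Vref / 2^n.
LSB = 6.76 / 2^18
LSB = 6.76 / 262144
LSB = 2.579e-05 V = 0.02578735 mV

0.02578735 mV


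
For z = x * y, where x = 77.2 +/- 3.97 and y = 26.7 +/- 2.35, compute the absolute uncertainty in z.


For a product z = x*y, the relative uncertainty is:
uz/z = sqrt((ux/x)^2 + (uy/y)^2)
Relative uncertainties: ux/x = 3.97/77.2 = 0.051425
uy/y = 2.35/26.7 = 0.088015
z = 77.2 * 26.7 = 2061.2
uz = 2061.2 * sqrt(0.051425^2 + 0.088015^2) = 210.117

210.117


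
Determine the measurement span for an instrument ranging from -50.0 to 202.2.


Span = upper range - lower range.
Span = 202.2 - (-50.0)
Span = 252.2

252.2


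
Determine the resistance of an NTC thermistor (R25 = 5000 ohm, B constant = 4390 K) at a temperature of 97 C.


NTC thermistor equation: Rt = R25 * exp(B * (1/T - 1/T25)).
T in Kelvin: 370.15 K, T25 = 298.15 K
1/T - 1/T25 = 1/370.15 - 1/298.15 = -0.00065241
B * (1/T - 1/T25) = 4390 * -0.00065241 = -2.8641
Rt = 5000 * exp(-2.8641) = 285.2 ohm

285.2 ohm


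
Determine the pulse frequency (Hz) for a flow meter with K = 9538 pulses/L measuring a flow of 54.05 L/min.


Frequency = K * Q / 60 (converting L/min to L/s).
f = 9538 * 54.05 / 60
f = 515528.9 / 60
f = 8592.15 Hz

8592.15 Hz


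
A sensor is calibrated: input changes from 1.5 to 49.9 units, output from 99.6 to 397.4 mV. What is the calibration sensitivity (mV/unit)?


Sensitivity = (y2 - y1) / (x2 - x1).
S = (397.4 - 99.6) / (49.9 - 1.5)
S = 297.8 / 48.4
S = 6.1529 mV/unit

6.1529 mV/unit


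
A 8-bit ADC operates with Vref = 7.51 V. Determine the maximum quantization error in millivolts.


The maximum quantization error is +/- LSB/2.
LSB = Vref / 2^n = 7.51 / 256 = 0.02933594 V
Max error = LSB / 2 = 0.02933594 / 2 = 0.01466797 V
Max error = 14.668 mV

14.668 mV


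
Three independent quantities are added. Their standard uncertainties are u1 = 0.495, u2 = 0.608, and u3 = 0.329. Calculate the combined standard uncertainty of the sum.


For a sum of independent quantities, uc = sqrt(u1^2 + u2^2 + u3^2).
uc = sqrt(0.495^2 + 0.608^2 + 0.329^2)
uc = sqrt(0.245025 + 0.369664 + 0.108241)
uc = 0.8503

0.8503


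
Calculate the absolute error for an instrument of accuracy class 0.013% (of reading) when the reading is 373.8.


Absolute error = (accuracy% / 100) * reading.
Error = (0.013 / 100) * 373.8
Error = 0.00013 * 373.8
Error = 0.0486

0.0486


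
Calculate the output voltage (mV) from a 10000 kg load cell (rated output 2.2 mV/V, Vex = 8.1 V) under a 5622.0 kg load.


Vout = rated_output * Vex * (load / capacity).
Vout = 2.2 * 8.1 * (5622.0 / 10000)
Vout = 2.2 * 8.1 * 0.5622
Vout = 10.018 mV

10.018 mV


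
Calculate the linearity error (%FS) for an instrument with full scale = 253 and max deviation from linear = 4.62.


Linearity error = (max deviation / full scale) * 100%.
Linearity = (4.62 / 253) * 100
Linearity = 1.826 %FS

1.826 %FS


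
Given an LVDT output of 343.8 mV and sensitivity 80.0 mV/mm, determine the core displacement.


Displacement = Vout / sensitivity.
d = 343.8 / 80.0
d = 4.298 mm

4.298 mm


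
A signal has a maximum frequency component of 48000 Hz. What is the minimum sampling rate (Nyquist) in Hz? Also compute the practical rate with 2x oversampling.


By Nyquist theorem, fs_min = 2 * fmax.
fs_min = 2 * 48000 = 96000 Hz
Practical rate = 2 * fs_min = 2 * 96000 = 192000 Hz

fs_min = 96000 Hz, fs_practical = 192000 Hz


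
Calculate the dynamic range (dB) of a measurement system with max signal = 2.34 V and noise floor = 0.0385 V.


Dynamic range = 20 * log10(Vmax / Vnoise).
DR = 20 * log10(2.34 / 0.0385)
DR = 20 * log10(60.78)
DR = 35.68 dB

35.68 dB


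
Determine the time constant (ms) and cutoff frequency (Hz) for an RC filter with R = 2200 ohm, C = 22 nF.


Time constant: tau = R * C.
tau = 2200 * 2.20e-08 = 4.84e-05 s
tau = 0.0484 ms
Cutoff frequency: fc = 1 / (2*pi*R*C).
fc = 1 / (2*pi*4.84e-05) = 3288.33 Hz

tau = 0.0484 ms, fc = 3288.33 Hz


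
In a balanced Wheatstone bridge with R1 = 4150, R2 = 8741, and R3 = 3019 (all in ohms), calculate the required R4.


At balance: R1*R4 = R2*R3, so R4 = R2*R3/R1.
R4 = 8741 * 3019 / 4150
R4 = 26389079 / 4150
R4 = 6358.81 ohm

6358.81 ohm


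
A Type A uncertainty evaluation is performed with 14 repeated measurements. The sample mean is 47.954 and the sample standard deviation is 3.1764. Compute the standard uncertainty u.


The standard uncertainty for Type A evaluation is u = s / sqrt(n).
u = 3.1764 / sqrt(14)
u = 3.1764 / 3.7417
u = 0.8489

0.8489


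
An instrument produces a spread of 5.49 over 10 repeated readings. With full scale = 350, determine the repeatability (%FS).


Repeatability = (spread / full scale) * 100%.
R = (5.49 / 350) * 100
R = 1.569 %FS

1.569 %FS


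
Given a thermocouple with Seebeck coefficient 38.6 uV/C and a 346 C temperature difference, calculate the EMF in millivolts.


The thermocouple output V = sensitivity * dT.
V = 38.6 uV/C * 346 C
V = 13355.6 uV
V = 13.356 mV

13.356 mV


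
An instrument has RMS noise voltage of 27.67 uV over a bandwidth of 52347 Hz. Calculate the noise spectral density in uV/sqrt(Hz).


Noise spectral density = Vrms / sqrt(BW).
NSD = 27.67 / sqrt(52347)
NSD = 27.67 / 228.7947
NSD = 0.1209 uV/sqrt(Hz)

0.1209 uV/sqrt(Hz)


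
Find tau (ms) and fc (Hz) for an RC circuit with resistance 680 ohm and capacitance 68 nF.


Time constant: tau = R * C.
tau = 680 * 6.80e-08 = 4.624e-05 s
tau = 0.0462 ms
Cutoff frequency: fc = 1 / (2*pi*R*C).
fc = 1 / (2*pi*4.624e-05) = 3441.93 Hz

tau = 0.0462 ms, fc = 3441.93 Hz


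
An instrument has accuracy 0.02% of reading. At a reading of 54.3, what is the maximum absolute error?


Absolute error = (accuracy% / 100) * reading.
Error = (0.02 / 100) * 54.3
Error = 0.0002 * 54.3
Error = 0.0109

0.0109


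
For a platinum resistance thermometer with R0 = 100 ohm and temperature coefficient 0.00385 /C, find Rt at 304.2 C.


The RTD equation: Rt = R0 * (1 + alpha * T).
Rt = 100 * (1 + 0.00385 * 304.2)
Rt = 100 * (1 + 1.17117)
Rt = 100 * 2.17117
Rt = 217.117 ohm

217.117 ohm


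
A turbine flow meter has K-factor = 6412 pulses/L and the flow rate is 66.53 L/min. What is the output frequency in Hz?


Frequency = K * Q / 60 (converting L/min to L/s).
f = 6412 * 66.53 / 60
f = 426590.36 / 60
f = 7109.84 Hz

7109.84 Hz


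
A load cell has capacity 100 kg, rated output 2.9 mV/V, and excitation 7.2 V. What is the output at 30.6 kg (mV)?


Vout = rated_output * Vex * (load / capacity).
Vout = 2.9 * 7.2 * (30.6 / 100)
Vout = 2.9 * 7.2 * 0.306
Vout = 6.389 mV

6.389 mV


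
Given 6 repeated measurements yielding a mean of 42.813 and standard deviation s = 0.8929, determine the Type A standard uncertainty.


The standard uncertainty for Type A evaluation is u = s / sqrt(n).
u = 0.8929 / sqrt(6)
u = 0.8929 / 2.4495
u = 0.3645

0.3645


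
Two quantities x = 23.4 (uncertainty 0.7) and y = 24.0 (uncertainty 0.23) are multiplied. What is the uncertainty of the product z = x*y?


For a product z = x*y, the relative uncertainty is:
uz/z = sqrt((ux/x)^2 + (uy/y)^2)
Relative uncertainties: ux/x = 0.7/23.4 = 0.029915
uy/y = 0.23/24.0 = 0.009583
z = 23.4 * 24.0 = 561.6
uz = 561.6 * sqrt(0.029915^2 + 0.009583^2) = 17.641

17.641


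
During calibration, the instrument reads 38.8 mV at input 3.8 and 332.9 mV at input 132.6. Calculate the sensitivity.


Sensitivity = (y2 - y1) / (x2 - x1).
S = (332.9 - 38.8) / (132.6 - 3.8)
S = 294.1 / 128.8
S = 2.2834 mV/unit

2.2834 mV/unit


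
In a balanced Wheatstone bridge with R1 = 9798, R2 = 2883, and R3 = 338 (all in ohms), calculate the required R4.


At balance: R1*R4 = R2*R3, so R4 = R2*R3/R1.
R4 = 2883 * 338 / 9798
R4 = 974454 / 9798
R4 = 99.45 ohm

99.45 ohm


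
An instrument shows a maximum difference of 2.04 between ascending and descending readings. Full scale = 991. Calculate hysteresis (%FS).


Hysteresis = (max difference / full scale) * 100%.
H = (2.04 / 991) * 100
H = 0.206 %FS

0.206 %FS


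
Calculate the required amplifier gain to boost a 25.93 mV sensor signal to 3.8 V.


Gain = Vout / Vin (converting to same units).
G = 3.8 V / 25.93 mV
G = 3800.0 mV / 25.93 mV
G = 146.55

146.55


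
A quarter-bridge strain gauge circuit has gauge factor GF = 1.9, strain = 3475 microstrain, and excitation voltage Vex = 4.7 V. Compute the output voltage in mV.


Quarter bridge output: Vout = (GF * epsilon * Vex) / 4.
Vout = (1.9 * 3475e-6 * 4.7) / 4
Vout = 0.03103175 / 4 V
Vout = 0.00775794 V = 7.7579 mV

7.7579 mV


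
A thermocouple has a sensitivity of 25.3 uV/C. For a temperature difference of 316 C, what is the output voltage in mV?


The thermocouple output V = sensitivity * dT.
V = 25.3 uV/C * 316 C
V = 7994.8 uV
V = 7.995 mV

7.995 mV


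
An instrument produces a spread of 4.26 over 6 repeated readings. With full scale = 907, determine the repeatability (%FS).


Repeatability = (spread / full scale) * 100%.
R = (4.26 / 907) * 100
R = 0.47 %FS

0.47 %FS


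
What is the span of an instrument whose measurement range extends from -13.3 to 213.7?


Span = upper range - lower range.
Span = 213.7 - (-13.3)
Span = 227.0

227.0


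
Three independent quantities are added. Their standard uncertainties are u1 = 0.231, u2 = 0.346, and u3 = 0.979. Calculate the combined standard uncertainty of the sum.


For a sum of independent quantities, uc = sqrt(u1^2 + u2^2 + u3^2).
uc = sqrt(0.231^2 + 0.346^2 + 0.979^2)
uc = sqrt(0.053361 + 0.119716 + 0.958441)
uc = 1.0637

1.0637


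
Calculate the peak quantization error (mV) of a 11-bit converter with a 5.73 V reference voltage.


The maximum quantization error is +/- LSB/2.
LSB = Vref / 2^n = 5.73 / 2048 = 0.00279785 V
Max error = LSB / 2 = 0.00279785 / 2 = 0.00139893 V
Max error = 1.3989 mV

1.3989 mV


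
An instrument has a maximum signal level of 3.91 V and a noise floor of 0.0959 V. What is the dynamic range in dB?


Dynamic range = 20 * log10(Vmax / Vnoise).
DR = 20 * log10(3.91 / 0.0959)
DR = 20 * log10(40.77)
DR = 32.21 dB

32.21 dB


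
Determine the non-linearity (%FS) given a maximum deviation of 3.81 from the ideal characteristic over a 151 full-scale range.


Linearity error = (max deviation / full scale) * 100%.
Linearity = (3.81 / 151) * 100
Linearity = 2.523 %FS

2.523 %FS


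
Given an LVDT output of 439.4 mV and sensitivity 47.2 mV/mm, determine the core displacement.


Displacement = Vout / sensitivity.
d = 439.4 / 47.2
d = 9.309 mm

9.309 mm


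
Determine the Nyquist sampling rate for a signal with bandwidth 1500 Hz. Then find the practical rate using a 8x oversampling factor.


By Nyquist theorem, fs_min = 2 * fmax.
fs_min = 2 * 1500 = 3000 Hz
Practical rate = 8 * fs_min = 8 * 3000 = 24000 Hz

fs_min = 3000 Hz, fs_practical = 24000 Hz


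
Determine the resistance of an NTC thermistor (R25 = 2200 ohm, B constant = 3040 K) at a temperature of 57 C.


NTC thermistor equation: Rt = R25 * exp(B * (1/T - 1/T25)).
T in Kelvin: 330.15 K, T25 = 298.15 K
1/T - 1/T25 = 1/330.15 - 1/298.15 = -0.00032509
B * (1/T - 1/T25) = 3040 * -0.00032509 = -0.9883
Rt = 2200 * exp(-0.9883) = 818.9 ohm

818.9 ohm


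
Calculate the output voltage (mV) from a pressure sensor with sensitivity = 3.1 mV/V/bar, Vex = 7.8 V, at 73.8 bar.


Output = sensitivity * Vex * P.
Vout = 3.1 * 7.8 * 73.8
Vout = 24.18 * 73.8
Vout = 1784.48 mV

1784.48 mV


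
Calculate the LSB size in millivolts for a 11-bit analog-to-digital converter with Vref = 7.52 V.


The resolution (LSB) of an ADC is Vref / 2^n.
LSB = 7.52 / 2^11
LSB = 7.52 / 2048
LSB = 0.00367187 V = 3.671875 mV

3.671875 mV


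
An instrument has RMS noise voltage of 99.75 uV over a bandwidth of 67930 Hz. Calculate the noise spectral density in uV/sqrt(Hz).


Noise spectral density = Vrms / sqrt(BW).
NSD = 99.75 / sqrt(67930)
NSD = 99.75 / 260.6338
NSD = 0.3827 uV/sqrt(Hz)

0.3827 uV/sqrt(Hz)


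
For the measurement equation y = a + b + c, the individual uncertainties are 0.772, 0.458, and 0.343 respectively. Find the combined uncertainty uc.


For a sum of independent quantities, uc = sqrt(u1^2 + u2^2 + u3^2).
uc = sqrt(0.772^2 + 0.458^2 + 0.343^2)
uc = sqrt(0.595984 + 0.209764 + 0.117649)
uc = 0.9609

0.9609


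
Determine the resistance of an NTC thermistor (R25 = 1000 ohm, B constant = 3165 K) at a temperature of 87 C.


NTC thermistor equation: Rt = R25 * exp(B * (1/T - 1/T25)).
T in Kelvin: 360.15 K, T25 = 298.15 K
1/T - 1/T25 = 1/360.15 - 1/298.15 = -0.0005774
B * (1/T - 1/T25) = 3165 * -0.0005774 = -1.8275
Rt = 1000 * exp(-1.8275) = 160.8 ohm

160.8 ohm


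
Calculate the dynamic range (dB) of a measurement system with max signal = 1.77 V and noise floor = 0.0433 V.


Dynamic range = 20 * log10(Vmax / Vnoise).
DR = 20 * log10(1.77 / 0.0433)
DR = 20 * log10(40.88)
DR = 32.23 dB

32.23 dB


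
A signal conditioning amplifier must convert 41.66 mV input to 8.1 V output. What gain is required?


Gain = Vout / Vin (converting to same units).
G = 8.1 V / 41.66 mV
G = 8100.0 mV / 41.66 mV
G = 194.43

194.43


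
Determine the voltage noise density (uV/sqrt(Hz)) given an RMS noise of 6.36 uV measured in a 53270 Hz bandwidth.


Noise spectral density = Vrms / sqrt(BW).
NSD = 6.36 / sqrt(53270)
NSD = 6.36 / 230.8029
NSD = 0.0276 uV/sqrt(Hz)

0.0276 uV/sqrt(Hz)


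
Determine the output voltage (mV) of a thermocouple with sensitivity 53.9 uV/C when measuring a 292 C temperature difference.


The thermocouple output V = sensitivity * dT.
V = 53.9 uV/C * 292 C
V = 15738.8 uV
V = 15.739 mV

15.739 mV


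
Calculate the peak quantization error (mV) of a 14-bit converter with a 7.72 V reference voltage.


The maximum quantization error is +/- LSB/2.
LSB = Vref / 2^n = 7.72 / 16384 = 0.00047119 V
Max error = LSB / 2 = 0.00047119 / 2 = 0.0002356 V
Max error = 0.2356 mV

0.2356 mV


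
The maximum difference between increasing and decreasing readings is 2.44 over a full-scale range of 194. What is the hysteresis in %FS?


Hysteresis = (max difference / full scale) * 100%.
H = (2.44 / 194) * 100
H = 1.258 %FS

1.258 %FS


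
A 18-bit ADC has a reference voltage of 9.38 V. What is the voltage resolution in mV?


The resolution (LSB) of an ADC is Vref / 2^n.
LSB = 9.38 / 2^18
LSB = 9.38 / 262144
LSB = 3.578e-05 V = 0.03578186 mV

0.03578186 mV


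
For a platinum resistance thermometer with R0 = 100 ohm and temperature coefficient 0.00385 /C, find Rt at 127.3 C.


The RTD equation: Rt = R0 * (1 + alpha * T).
Rt = 100 * (1 + 0.00385 * 127.3)
Rt = 100 * (1 + 0.490105)
Rt = 100 * 1.490105
Rt = 149.011 ohm

149.011 ohm


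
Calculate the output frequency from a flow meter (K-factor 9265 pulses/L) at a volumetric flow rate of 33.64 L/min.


Frequency = K * Q / 60 (converting L/min to L/s).
f = 9265 * 33.64 / 60
f = 311674.6 / 60
f = 5194.58 Hz

5194.58 Hz


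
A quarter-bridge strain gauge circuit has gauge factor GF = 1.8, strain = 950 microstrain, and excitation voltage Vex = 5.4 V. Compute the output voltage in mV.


Quarter bridge output: Vout = (GF * epsilon * Vex) / 4.
Vout = (1.8 * 950e-6 * 5.4) / 4
Vout = 0.009234 / 4 V
Vout = 0.0023085 V = 2.3085 mV

2.3085 mV


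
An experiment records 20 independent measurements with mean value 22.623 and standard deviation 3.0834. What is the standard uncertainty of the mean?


The standard uncertainty for Type A evaluation is u = s / sqrt(n).
u = 3.0834 / sqrt(20)
u = 3.0834 / 4.4721
u = 0.6895

0.6895


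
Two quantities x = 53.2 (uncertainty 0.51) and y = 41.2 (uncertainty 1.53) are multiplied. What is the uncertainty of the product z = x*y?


For a product z = x*y, the relative uncertainty is:
uz/z = sqrt((ux/x)^2 + (uy/y)^2)
Relative uncertainties: ux/x = 0.51/53.2 = 0.009586
uy/y = 1.53/41.2 = 0.037136
z = 53.2 * 41.2 = 2191.8
uz = 2191.8 * sqrt(0.009586^2 + 0.037136^2) = 84.064

84.064


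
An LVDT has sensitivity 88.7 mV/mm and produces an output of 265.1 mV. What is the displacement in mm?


Displacement = Vout / sensitivity.
d = 265.1 / 88.7
d = 2.989 mm

2.989 mm


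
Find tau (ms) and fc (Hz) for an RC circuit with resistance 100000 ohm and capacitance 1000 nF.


Time constant: tau = R * C.
tau = 100000 * 1.00e-06 = 0.1 s
tau = 100.0 ms
Cutoff frequency: fc = 1 / (2*pi*R*C).
fc = 1 / (2*pi*0.1) = 1.59 Hz

tau = 100.0 ms, fc = 1.59 Hz


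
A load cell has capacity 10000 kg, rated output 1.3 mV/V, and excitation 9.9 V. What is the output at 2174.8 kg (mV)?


Vout = rated_output * Vex * (load / capacity).
Vout = 1.3 * 9.9 * (2174.8 / 10000)
Vout = 1.3 * 9.9 * 0.21748
Vout = 2.799 mV

2.799 mV


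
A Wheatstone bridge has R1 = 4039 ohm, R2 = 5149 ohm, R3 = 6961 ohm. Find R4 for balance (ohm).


At balance: R1*R4 = R2*R3, so R4 = R2*R3/R1.
R4 = 5149 * 6961 / 4039
R4 = 35842189 / 4039
R4 = 8874.03 ohm

8874.03 ohm


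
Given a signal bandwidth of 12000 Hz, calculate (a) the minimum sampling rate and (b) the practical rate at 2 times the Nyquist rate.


By Nyquist theorem, fs_min = 2 * fmax.
fs_min = 2 * 12000 = 24000 Hz
Practical rate = 2 * fs_min = 2 * 24000 = 48000 Hz

fs_min = 24000 Hz, fs_practical = 48000 Hz


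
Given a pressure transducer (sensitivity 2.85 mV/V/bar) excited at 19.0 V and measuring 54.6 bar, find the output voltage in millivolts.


Output = sensitivity * Vex * P.
Vout = 2.85 * 19.0 * 54.6
Vout = 54.15 * 54.6
Vout = 2956.59 mV

2956.59 mV


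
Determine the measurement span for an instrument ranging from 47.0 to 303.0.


Span = upper range - lower range.
Span = 303.0 - (47.0)
Span = 256.0

256.0


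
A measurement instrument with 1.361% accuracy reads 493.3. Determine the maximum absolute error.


Absolute error = (accuracy% / 100) * reading.
Error = (1.361 / 100) * 493.3
Error = 0.01361 * 493.3
Error = 6.7138

6.7138


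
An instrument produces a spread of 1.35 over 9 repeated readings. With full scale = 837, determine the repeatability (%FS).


Repeatability = (spread / full scale) * 100%.
R = (1.35 / 837) * 100
R = 0.161 %FS

0.161 %FS


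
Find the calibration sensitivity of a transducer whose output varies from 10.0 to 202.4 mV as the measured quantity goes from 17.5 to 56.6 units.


Sensitivity = (y2 - y1) / (x2 - x1).
S = (202.4 - 10.0) / (56.6 - 17.5)
S = 192.4 / 39.1
S = 4.9207 mV/unit

4.9207 mV/unit


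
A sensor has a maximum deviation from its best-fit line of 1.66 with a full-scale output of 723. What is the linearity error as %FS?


Linearity error = (max deviation / full scale) * 100%.
Linearity = (1.66 / 723) * 100
Linearity = 0.23 %FS

0.23 %FS


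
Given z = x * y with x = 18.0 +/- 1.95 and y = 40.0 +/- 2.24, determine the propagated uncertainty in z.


For a product z = x*y, the relative uncertainty is:
uz/z = sqrt((ux/x)^2 + (uy/y)^2)
Relative uncertainties: ux/x = 1.95/18.0 = 0.108333
uy/y = 2.24/40.0 = 0.056
z = 18.0 * 40.0 = 720.0
uz = 720.0 * sqrt(0.108333^2 + 0.056^2) = 87.805

87.805


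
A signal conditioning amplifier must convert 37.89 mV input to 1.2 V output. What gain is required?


Gain = Vout / Vin (converting to same units).
G = 1.2 V / 37.89 mV
G = 1200.0 mV / 37.89 mV
G = 31.67

31.67


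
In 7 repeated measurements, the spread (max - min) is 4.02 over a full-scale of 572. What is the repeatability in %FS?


Repeatability = (spread / full scale) * 100%.
R = (4.02 / 572) * 100
R = 0.703 %FS

0.703 %FS


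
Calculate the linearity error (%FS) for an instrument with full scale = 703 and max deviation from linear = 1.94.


Linearity error = (max deviation / full scale) * 100%.
Linearity = (1.94 / 703) * 100
Linearity = 0.276 %FS

0.276 %FS


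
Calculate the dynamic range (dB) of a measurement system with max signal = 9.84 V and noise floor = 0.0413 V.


Dynamic range = 20 * log10(Vmax / Vnoise).
DR = 20 * log10(9.84 / 0.0413)
DR = 20 * log10(238.26)
DR = 47.54 dB

47.54 dB


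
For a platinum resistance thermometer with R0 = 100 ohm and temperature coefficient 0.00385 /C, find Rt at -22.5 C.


The RTD equation: Rt = R0 * (1 + alpha * T).
Rt = 100 * (1 + 0.00385 * -22.5)
Rt = 100 * (1 + -0.086625)
Rt = 100 * 0.913375
Rt = 91.338 ohm

91.338 ohm


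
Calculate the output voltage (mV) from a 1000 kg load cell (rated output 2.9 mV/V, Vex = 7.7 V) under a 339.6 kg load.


Vout = rated_output * Vex * (load / capacity).
Vout = 2.9 * 7.7 * (339.6 / 1000)
Vout = 2.9 * 7.7 * 0.3396
Vout = 7.583 mV

7.583 mV


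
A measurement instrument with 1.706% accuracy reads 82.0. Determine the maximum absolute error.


Absolute error = (accuracy% / 100) * reading.
Error = (1.706 / 100) * 82.0
Error = 0.01706 * 82.0
Error = 1.3989

1.3989


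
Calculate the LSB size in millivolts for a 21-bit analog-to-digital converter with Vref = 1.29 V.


The resolution (LSB) of an ADC is Vref / 2^n.
LSB = 1.29 / 2^21
LSB = 1.29 / 2097152
LSB = 6.2e-07 V = 0.00061512 mV

0.00061512 mV


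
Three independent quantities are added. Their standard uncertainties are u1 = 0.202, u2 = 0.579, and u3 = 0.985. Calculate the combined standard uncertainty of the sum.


For a sum of independent quantities, uc = sqrt(u1^2 + u2^2 + u3^2).
uc = sqrt(0.202^2 + 0.579^2 + 0.985^2)
uc = sqrt(0.040804 + 0.335241 + 0.970225)
uc = 1.1603

1.1603


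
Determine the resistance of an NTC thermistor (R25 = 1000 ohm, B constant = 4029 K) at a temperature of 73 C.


NTC thermistor equation: Rt = R25 * exp(B * (1/T - 1/T25)).
T in Kelvin: 346.15 K, T25 = 298.15 K
1/T - 1/T25 = 1/346.15 - 1/298.15 = -0.0004651
B * (1/T - 1/T25) = 4029 * -0.0004651 = -1.8739
Rt = 1000 * exp(-1.8739) = 153.5 ohm

153.5 ohm


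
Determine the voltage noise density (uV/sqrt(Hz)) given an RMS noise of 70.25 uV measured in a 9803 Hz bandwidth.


Noise spectral density = Vrms / sqrt(BW).
NSD = 70.25 / sqrt(9803)
NSD = 70.25 / 99.0101
NSD = 0.7095 uV/sqrt(Hz)

0.7095 uV/sqrt(Hz)


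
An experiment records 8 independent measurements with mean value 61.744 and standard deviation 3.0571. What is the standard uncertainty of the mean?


The standard uncertainty for Type A evaluation is u = s / sqrt(n).
u = 3.0571 / sqrt(8)
u = 3.0571 / 2.8284
u = 1.0808

1.0808


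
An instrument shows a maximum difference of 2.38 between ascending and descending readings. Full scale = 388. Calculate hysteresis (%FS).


Hysteresis = (max difference / full scale) * 100%.
H = (2.38 / 388) * 100
H = 0.613 %FS

0.613 %FS


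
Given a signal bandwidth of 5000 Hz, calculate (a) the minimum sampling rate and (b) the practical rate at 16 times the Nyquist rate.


By Nyquist theorem, fs_min = 2 * fmax.
fs_min = 2 * 5000 = 10000 Hz
Practical rate = 16 * fs_min = 16 * 10000 = 160000 Hz

fs_min = 10000 Hz, fs_practical = 160000 Hz


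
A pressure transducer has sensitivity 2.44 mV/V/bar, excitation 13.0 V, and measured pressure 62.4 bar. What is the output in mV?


Output = sensitivity * Vex * P.
Vout = 2.44 * 13.0 * 62.4
Vout = 31.72 * 62.4
Vout = 1979.33 mV

1979.33 mV


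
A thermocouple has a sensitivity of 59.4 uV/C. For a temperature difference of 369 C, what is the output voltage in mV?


The thermocouple output V = sensitivity * dT.
V = 59.4 uV/C * 369 C
V = 21918.6 uV
V = 21.919 mV

21.919 mV


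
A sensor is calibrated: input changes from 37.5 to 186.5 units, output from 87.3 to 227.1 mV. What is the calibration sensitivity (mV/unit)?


Sensitivity = (y2 - y1) / (x2 - x1).
S = (227.1 - 87.3) / (186.5 - 37.5)
S = 139.8 / 149.0
S = 0.9383 mV/unit

0.9383 mV/unit


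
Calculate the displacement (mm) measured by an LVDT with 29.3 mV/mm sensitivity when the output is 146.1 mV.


Displacement = Vout / sensitivity.
d = 146.1 / 29.3
d = 4.986 mm

4.986 mm


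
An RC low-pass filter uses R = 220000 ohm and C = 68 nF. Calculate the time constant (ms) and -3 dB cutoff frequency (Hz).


Time constant: tau = R * C.
tau = 220000 * 6.80e-08 = 0.01496 s
tau = 14.96 ms
Cutoff frequency: fc = 1 / (2*pi*R*C).
fc = 1 / (2*pi*0.01496) = 10.64 Hz

tau = 14.96 ms, fc = 10.64 Hz


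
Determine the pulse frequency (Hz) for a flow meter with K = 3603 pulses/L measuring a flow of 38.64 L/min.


Frequency = K * Q / 60 (converting L/min to L/s).
f = 3603 * 38.64 / 60
f = 139219.92 / 60
f = 2320.33 Hz

2320.33 Hz


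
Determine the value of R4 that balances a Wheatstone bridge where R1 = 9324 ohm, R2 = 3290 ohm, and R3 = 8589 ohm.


At balance: R1*R4 = R2*R3, so R4 = R2*R3/R1.
R4 = 3290 * 8589 / 9324
R4 = 28257810 / 9324
R4 = 3030.65 ohm

3030.65 ohm


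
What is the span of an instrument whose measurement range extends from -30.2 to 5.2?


Span = upper range - lower range.
Span = 5.2 - (-30.2)
Span = 35.4

35.4


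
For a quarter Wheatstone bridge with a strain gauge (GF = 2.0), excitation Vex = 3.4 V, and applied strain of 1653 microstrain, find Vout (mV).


Quarter bridge output: Vout = (GF * epsilon * Vex) / 4.
Vout = (2.0 * 1653e-6 * 3.4) / 4
Vout = 0.0112404 / 4 V
Vout = 0.0028101 V = 2.8101 mV

2.8101 mV


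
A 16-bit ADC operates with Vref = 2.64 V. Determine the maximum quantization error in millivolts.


The maximum quantization error is +/- LSB/2.
LSB = Vref / 2^n = 2.64 / 65536 = 4.028e-05 V
Max error = LSB / 2 = 4.028e-05 / 2 = 2.014e-05 V
Max error = 0.0201 mV

0.0201 mV


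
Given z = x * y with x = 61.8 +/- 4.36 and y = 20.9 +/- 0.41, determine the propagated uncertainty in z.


For a product z = x*y, the relative uncertainty is:
uz/z = sqrt((ux/x)^2 + (uy/y)^2)
Relative uncertainties: ux/x = 4.36/61.8 = 0.07055
uy/y = 0.41/20.9 = 0.019617
z = 61.8 * 20.9 = 1291.6
uz = 1291.6 * sqrt(0.07055^2 + 0.019617^2) = 94.581

94.581


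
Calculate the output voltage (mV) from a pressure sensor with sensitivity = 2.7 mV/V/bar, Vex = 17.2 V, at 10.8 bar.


Output = sensitivity * Vex * P.
Vout = 2.7 * 17.2 * 10.8
Vout = 46.44 * 10.8
Vout = 501.55 mV

501.55 mV


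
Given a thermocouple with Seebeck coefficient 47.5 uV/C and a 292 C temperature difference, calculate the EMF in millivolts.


The thermocouple output V = sensitivity * dT.
V = 47.5 uV/C * 292 C
V = 13870.0 uV
V = 13.87 mV

13.87 mV


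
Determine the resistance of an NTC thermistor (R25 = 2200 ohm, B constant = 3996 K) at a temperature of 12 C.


NTC thermistor equation: Rt = R25 * exp(B * (1/T - 1/T25)).
T in Kelvin: 285.15 K, T25 = 298.15 K
1/T - 1/T25 = 1/285.15 - 1/298.15 = 0.00015291
B * (1/T - 1/T25) = 3996 * 0.00015291 = 0.611
Rt = 2200 * exp(0.611) = 4053.1 ohm

4053.1 ohm


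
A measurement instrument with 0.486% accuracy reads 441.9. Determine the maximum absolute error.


Absolute error = (accuracy% / 100) * reading.
Error = (0.486 / 100) * 441.9
Error = 0.00486 * 441.9
Error = 2.1476

2.1476


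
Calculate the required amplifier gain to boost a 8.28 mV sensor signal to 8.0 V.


Gain = Vout / Vin (converting to same units).
G = 8.0 V / 8.28 mV
G = 8000.0 mV / 8.28 mV
G = 966.18

966.18


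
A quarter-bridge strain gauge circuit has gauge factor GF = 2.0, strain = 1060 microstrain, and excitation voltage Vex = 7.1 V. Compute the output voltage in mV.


Quarter bridge output: Vout = (GF * epsilon * Vex) / 4.
Vout = (2.0 * 1060e-6 * 7.1) / 4
Vout = 0.015052 / 4 V
Vout = 0.003763 V = 3.763 mV

3.763 mV


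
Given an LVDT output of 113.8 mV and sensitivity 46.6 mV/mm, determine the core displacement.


Displacement = Vout / sensitivity.
d = 113.8 / 46.6
d = 2.442 mm

2.442 mm


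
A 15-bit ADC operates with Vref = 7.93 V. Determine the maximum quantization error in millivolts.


The maximum quantization error is +/- LSB/2.
LSB = Vref / 2^n = 7.93 / 32768 = 0.000242 V
Max error = LSB / 2 = 0.000242 / 2 = 0.000121 V
Max error = 0.121 mV

0.121 mV


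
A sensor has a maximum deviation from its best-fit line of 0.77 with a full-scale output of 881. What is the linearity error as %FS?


Linearity error = (max deviation / full scale) * 100%.
Linearity = (0.77 / 881) * 100
Linearity = 0.087 %FS

0.087 %FS


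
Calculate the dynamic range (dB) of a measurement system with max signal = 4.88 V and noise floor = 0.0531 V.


Dynamic range = 20 * log10(Vmax / Vnoise).
DR = 20 * log10(4.88 / 0.0531)
DR = 20 * log10(91.9)
DR = 39.27 dB

39.27 dB


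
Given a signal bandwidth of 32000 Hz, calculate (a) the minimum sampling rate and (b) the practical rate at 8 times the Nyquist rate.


By Nyquist theorem, fs_min = 2 * fmax.
fs_min = 2 * 32000 = 64000 Hz
Practical rate = 8 * fs_min = 8 * 64000 = 512000 Hz

fs_min = 64000 Hz, fs_practical = 512000 Hz


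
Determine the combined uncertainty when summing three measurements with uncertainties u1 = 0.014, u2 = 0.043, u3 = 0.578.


For a sum of independent quantities, uc = sqrt(u1^2 + u2^2 + u3^2).
uc = sqrt(0.014^2 + 0.043^2 + 0.578^2)
uc = sqrt(0.000196 + 0.001849 + 0.334084)
uc = 0.5798

0.5798


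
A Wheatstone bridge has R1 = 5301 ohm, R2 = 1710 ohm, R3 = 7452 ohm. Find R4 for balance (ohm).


At balance: R1*R4 = R2*R3, so R4 = R2*R3/R1.
R4 = 1710 * 7452 / 5301
R4 = 12742920 / 5301
R4 = 2403.87 ohm

2403.87 ohm


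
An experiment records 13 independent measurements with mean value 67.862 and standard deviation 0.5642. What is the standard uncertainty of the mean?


The standard uncertainty for Type A evaluation is u = s / sqrt(n).
u = 0.5642 / sqrt(13)
u = 0.5642 / 3.6056
u = 0.1565

0.1565


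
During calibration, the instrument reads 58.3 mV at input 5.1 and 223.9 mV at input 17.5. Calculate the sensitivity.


Sensitivity = (y2 - y1) / (x2 - x1).
S = (223.9 - 58.3) / (17.5 - 5.1)
S = 165.6 / 12.4
S = 13.3548 mV/unit

13.3548 mV/unit


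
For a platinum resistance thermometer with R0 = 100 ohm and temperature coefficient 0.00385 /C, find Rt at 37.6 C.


The RTD equation: Rt = R0 * (1 + alpha * T).
Rt = 100 * (1 + 0.00385 * 37.6)
Rt = 100 * (1 + 0.14476)
Rt = 100 * 1.14476
Rt = 114.476 ohm

114.476 ohm


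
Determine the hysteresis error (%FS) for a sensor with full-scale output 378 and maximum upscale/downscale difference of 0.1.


Hysteresis = (max difference / full scale) * 100%.
H = (0.1 / 378) * 100
H = 0.026 %FS

0.026 %FS


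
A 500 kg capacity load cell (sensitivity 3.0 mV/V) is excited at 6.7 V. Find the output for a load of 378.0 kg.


Vout = rated_output * Vex * (load / capacity).
Vout = 3.0 * 6.7 * (378.0 / 500)
Vout = 3.0 * 6.7 * 0.756
Vout = 15.196 mV

15.196 mV


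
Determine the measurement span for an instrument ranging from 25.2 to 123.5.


Span = upper range - lower range.
Span = 123.5 - (25.2)
Span = 98.3

98.3


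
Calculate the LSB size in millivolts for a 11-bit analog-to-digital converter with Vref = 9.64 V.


The resolution (LSB) of an ADC is Vref / 2^n.
LSB = 9.64 / 2^11
LSB = 9.64 / 2048
LSB = 0.00470703 V = 4.70703125 mV

4.70703125 mV


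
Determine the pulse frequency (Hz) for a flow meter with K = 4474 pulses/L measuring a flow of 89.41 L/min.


Frequency = K * Q / 60 (converting L/min to L/s).
f = 4474 * 89.41 / 60
f = 400020.34 / 60
f = 6667.01 Hz

6667.01 Hz


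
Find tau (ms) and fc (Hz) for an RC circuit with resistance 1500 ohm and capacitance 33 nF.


Time constant: tau = R * C.
tau = 1500 * 3.30e-08 = 4.95e-05 s
tau = 0.0495 ms
Cutoff frequency: fc = 1 / (2*pi*R*C).
fc = 1 / (2*pi*4.95e-05) = 3215.25 Hz

tau = 0.0495 ms, fc = 3215.25 Hz


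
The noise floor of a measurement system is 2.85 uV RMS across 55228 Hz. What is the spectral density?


Noise spectral density = Vrms / sqrt(BW).
NSD = 2.85 / sqrt(55228)
NSD = 2.85 / 235.0064
NSD = 0.0121 uV/sqrt(Hz)

0.0121 uV/sqrt(Hz)


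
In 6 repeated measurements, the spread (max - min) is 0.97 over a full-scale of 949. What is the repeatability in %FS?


Repeatability = (spread / full scale) * 100%.
R = (0.97 / 949) * 100
R = 0.102 %FS

0.102 %FS


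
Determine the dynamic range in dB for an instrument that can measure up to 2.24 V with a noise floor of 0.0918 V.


Dynamic range = 20 * log10(Vmax / Vnoise).
DR = 20 * log10(2.24 / 0.0918)
DR = 20 * log10(24.4)
DR = 27.75 dB

27.75 dB


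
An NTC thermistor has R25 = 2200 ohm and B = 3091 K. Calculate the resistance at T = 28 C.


NTC thermistor equation: Rt = R25 * exp(B * (1/T - 1/T25)).
T in Kelvin: 301.15 K, T25 = 298.15 K
1/T - 1/T25 = 1/301.15 - 1/298.15 = -3.341e-05
B * (1/T - 1/T25) = 3091 * -3.341e-05 = -0.1033
Rt = 2200 * exp(-0.1033) = 1984.1 ohm

1984.1 ohm


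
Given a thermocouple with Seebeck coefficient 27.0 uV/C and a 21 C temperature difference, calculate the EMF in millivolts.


The thermocouple output V = sensitivity * dT.
V = 27.0 uV/C * 21 C
V = 567.0 uV
V = 0.567 mV

0.567 mV


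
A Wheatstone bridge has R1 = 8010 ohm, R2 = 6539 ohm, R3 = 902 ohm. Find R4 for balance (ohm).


At balance: R1*R4 = R2*R3, so R4 = R2*R3/R1.
R4 = 6539 * 902 / 8010
R4 = 5898178 / 8010
R4 = 736.35 ohm

736.35 ohm


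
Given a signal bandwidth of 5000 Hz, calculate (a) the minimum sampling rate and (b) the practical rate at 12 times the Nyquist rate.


By Nyquist theorem, fs_min = 2 * fmax.
fs_min = 2 * 5000 = 10000 Hz
Practical rate = 12 * fs_min = 12 * 10000 = 120000 Hz

fs_min = 10000 Hz, fs_practical = 120000 Hz
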